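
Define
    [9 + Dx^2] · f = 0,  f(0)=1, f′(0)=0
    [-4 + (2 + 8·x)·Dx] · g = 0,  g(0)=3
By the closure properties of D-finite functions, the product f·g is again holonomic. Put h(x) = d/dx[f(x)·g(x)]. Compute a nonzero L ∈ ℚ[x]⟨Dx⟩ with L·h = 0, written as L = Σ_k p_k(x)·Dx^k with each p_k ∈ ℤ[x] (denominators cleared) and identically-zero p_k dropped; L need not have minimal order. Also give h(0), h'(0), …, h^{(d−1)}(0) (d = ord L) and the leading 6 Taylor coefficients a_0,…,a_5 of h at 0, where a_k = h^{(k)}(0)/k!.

L = (131 + 1392·x + 4512·x^2 + 6912·x^3 + 6912·x^4) + (4 - 80·x - 576·x^2 - 768·x^3)·Dx + (7 + 80·x + 352·x^2 + 768·x^3 + 768·x^4)·Dx^2  (order 2).
h: a_k = 6, -39, -45, 57/2, 1005/4, -33669/40, …
ICs: h(0) = 6, h′(0) = -39.

f: a_k = 1, 0, -9/2, 0, 27/8, 0, …
g: a_k = 3, 6, -6, 12, -30, 84, …
h₀=f·g: eliminate ⇒ L₀, order ≤ 2·1.
Derive L from L₀ (diff closure).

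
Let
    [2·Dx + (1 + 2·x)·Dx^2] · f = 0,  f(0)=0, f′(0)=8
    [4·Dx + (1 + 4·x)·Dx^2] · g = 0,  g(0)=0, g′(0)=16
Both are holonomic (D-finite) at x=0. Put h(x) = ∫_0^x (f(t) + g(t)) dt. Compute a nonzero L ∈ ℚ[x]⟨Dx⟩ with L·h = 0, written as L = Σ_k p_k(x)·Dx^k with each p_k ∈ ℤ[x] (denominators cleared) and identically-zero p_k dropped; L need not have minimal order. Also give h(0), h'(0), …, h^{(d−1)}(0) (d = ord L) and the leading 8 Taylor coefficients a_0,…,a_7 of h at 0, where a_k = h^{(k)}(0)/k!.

L = 16·Dx^2 + (12 + 32·x)·Dx^3 + (1 + 6·x + 8·x^2)·Dx^4  (order 4).
h: a_k = 0, 0, 12, -40/3, 24, -272/5, 704/5, -8320/21, …
ICs: h(0) = 0, h′(0) = 0, h′′(0) = 24, h′′′(0) = -80.

f: a_k = 0, 8, -8, 32/3, -16, 128/5, -128/3, 512/7, …
g: a_k = 0, 16, -32, 256/3, -256, 4096/5, -8192/3, 65536/7, …
L₀ := lclm(L_f,L_g); ord L₀ ≤ 2+2.
h=∫h₀ ⇒ L = L₀·Dx.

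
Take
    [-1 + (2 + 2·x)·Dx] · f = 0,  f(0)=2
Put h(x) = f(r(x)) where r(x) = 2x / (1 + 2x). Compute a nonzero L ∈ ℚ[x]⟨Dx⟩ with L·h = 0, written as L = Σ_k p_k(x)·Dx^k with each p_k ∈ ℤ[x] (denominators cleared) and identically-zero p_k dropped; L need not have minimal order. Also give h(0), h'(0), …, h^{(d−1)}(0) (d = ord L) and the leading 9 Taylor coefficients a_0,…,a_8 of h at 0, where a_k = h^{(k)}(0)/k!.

f: a_k = 2, 1, -1/4, 1/8, -5/64, 7/128, -21/512, 33/1024, -429/16384, …
Change of var in L_f (x↦r) gives L₀.
L = -1 + (1 + 6·x + 8·x^2)·Dx  (order 1).
h: a_k = 2, 2, -5, 13, -141/4, 399/4, -2353/8, 7205/8, -182461/64, …
ICs: h(0) = 2.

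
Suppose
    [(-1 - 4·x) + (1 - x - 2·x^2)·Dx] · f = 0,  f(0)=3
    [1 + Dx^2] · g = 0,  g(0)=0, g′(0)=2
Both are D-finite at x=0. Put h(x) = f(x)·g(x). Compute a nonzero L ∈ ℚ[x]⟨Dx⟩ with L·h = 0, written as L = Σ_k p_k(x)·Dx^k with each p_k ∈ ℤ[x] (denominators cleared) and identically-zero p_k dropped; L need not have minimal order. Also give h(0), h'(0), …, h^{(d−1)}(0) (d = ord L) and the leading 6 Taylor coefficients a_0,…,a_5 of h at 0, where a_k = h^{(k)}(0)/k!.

L = (3 + x + 2·x^2) + (2 + 8·x)·Dx + (-1 + x + 2·x^2)·Dx^2  (order 2).
h: a_k = 0, 6, 6, 17, 29, 1261/20, …
ICs: h(0) = 0, h′(0) = 6.

f: a_k = 3, 3, 9, 15, 33, 63, …
g: a_k = 0, 2, 0, -1/3, 0, 1/60, …
h₀=f·g: eliminate ⇒ L₀, order ≤ 1·2.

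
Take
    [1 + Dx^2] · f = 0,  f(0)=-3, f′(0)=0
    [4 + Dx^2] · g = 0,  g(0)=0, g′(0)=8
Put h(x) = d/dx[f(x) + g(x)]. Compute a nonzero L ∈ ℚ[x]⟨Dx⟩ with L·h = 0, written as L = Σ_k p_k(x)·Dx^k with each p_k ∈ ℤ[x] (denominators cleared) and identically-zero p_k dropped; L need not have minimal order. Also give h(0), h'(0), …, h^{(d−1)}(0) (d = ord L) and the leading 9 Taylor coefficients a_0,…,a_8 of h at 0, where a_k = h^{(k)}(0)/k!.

L = 4 + 5·Dx^2 + Dx^4  (order 4).
h: a_k = 8, 3, -16, -1/2, 16/3, 1/40, -32/45, -1/1680, 16/315, …
ICs: h(0) = 8, h′(0) = 3, h′′(0) = -32, h′′′(0) = -3.

f: a_k = -3, 0, 3/2, 0, -1/8, 0, 1/240, 0, -1/13440, …
g: a_k = 0, 8, 0, -16/3, 0, 16/15, 0, -32/315, 0, …
L₀ := lclm(L_f,L_g); ord L₀ ≤ 2+2.
Differentiate: ansatz ord ≤ ord L₀ ⇒ L.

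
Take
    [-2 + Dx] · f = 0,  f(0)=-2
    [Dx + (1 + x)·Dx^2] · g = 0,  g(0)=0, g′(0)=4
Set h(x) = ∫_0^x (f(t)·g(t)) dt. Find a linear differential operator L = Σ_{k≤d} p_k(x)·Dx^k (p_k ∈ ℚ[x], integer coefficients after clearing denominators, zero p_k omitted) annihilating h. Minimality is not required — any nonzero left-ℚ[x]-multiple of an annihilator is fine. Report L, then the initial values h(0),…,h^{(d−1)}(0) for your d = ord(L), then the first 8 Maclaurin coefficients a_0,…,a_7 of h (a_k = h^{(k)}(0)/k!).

L = (2 + 4·x)·Dx + (-3 - 4·x)·Dx^2 + (1 + x)·Dx^3  (order 3).
h: a_k = 0, 0, -4, -4, -8/3, -6/5, -22/45, -8/63, …
ICs: h(0) = 0, h′(0) = 0, h′′(0) = -8.

f: a_k = -2, -4, -4, -8/3, -4/3, -8/15, -8/45, -16/315, …
g: a_k = 0, 4, -2, 4/3, -1, 4/5, -2/3, 4/7, …
Product ⇒ symmetric product L₀, ord ≤ 2.
h=∫₀ˣh₀: take L = L₀·Dx.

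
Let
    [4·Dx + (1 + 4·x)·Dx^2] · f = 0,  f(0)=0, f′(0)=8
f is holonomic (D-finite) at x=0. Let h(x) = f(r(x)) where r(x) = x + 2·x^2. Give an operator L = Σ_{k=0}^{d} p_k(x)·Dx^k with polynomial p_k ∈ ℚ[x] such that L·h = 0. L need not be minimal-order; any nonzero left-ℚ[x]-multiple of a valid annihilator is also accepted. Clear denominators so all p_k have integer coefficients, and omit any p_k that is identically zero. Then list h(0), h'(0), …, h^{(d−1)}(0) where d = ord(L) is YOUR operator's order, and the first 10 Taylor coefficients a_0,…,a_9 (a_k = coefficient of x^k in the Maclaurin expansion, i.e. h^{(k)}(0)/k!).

L = (16·x + 32·x^2)·Dx + (1 + 8·x + 24·x^2 + 32·x^3)·Dx^2  (order 2).
h: a_k = 0, 8, 0, -64/3, 64, -512/5, 0, 4096/7, -2048, 32768/9, …
ICs: h(0) = 0, h′(0) = 8.

f: a_k = 0, 8, -16, 128/3, -128, 2048/5, -4096/3, 32768/7, -16384, 524288/9, …
Substitute x→r, Dx→(1/r')Dx; clear ⇒ L₀.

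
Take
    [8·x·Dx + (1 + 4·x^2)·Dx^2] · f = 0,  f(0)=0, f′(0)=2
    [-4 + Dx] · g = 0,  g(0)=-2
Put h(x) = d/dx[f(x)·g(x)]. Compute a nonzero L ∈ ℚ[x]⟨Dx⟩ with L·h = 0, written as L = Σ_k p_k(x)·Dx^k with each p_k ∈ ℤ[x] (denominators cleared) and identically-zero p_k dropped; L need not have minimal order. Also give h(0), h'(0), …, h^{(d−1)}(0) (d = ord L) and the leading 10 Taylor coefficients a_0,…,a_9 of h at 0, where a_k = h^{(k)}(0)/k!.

L = (8 - 64·x + 224·x^2 - 256·x^3 + 256·x^4) + (-6 + 24·x - 88·x^2 + 96·x^3 - 128·x^4)·Dx + (1 - 2·x + 8·x^2 - 8·x^3 + 16·x^4)·Dx^2  (order 2).
h: a_k = -4, -32, -80, -256/3, -64, -512/3, -3328/15, 106496/315, 62464/105, -647168/405, …
ICs: h(0) = -4, h′(0) = -32.

f: a_k = 0, 2, 0, -8/3, 0, 32/5, 0, -128/7, 0, 512/9, …
g: a_k = -2, -8, -16, -64/3, -64/3, -256/15, -512/45, -2048/315, -1024/315, -4096/2835, …
L₀ := L_f ⊗_s L_g (sym. prod.), ord ≤ 2.
Derive L from L₀ (diff closure).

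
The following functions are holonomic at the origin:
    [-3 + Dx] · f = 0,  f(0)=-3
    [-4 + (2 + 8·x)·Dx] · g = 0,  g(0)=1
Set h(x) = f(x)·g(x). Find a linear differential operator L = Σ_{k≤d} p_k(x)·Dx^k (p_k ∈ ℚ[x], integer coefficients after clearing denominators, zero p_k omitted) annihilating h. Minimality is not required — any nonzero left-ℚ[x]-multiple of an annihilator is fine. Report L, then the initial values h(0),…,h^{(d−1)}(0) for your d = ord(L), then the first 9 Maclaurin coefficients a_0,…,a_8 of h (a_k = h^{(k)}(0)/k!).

f: a_k = -3, -9, -27/2, -27/2, -81/8, -243/40, -243/80, -729/560, -2187/4480, …
g: a_k = 1, 2, -2, 4, -10, 28, -84, 264, -858, …
h₀=f·g: eliminate ⇒ L₀, order ≤ 1·1.
L = (-5 - 12·x) + (1 + 4·x)·Dx  (order 1).
h: a_k = -3, -15, -51/2, -69/2, -129/8, -1893/40, 1377/16, -176247/560, 4632021/4480, …
ICs: h(0) = -3.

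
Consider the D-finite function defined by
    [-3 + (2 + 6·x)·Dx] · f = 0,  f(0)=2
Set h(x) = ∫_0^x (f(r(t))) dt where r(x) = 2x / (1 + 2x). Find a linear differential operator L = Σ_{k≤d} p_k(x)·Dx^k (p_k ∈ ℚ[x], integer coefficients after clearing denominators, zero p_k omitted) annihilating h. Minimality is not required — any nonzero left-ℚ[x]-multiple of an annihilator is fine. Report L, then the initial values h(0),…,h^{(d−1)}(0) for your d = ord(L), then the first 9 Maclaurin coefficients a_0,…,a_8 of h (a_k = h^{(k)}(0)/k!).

L = -3·Dx + (1 + 10·x + 16·x^2)·Dx^2  (order 2).
h: a_k = 0, 2, 3, -7, 87/4, -1677/20, 3023/8, -106305/56, 658335/64, …
ICs: h(0) = 0, h′(0) = 2.

f: a_k = 2, 3, -9/4, 27/8, -405/64, 1701/128, -15309/512, 72171/1024, -2814669/16384, …
L₀ from L_f via x↦r, Dx↦r'^{-1}Dx.
h=∫h₀ ⇒ L = L₀·Dx.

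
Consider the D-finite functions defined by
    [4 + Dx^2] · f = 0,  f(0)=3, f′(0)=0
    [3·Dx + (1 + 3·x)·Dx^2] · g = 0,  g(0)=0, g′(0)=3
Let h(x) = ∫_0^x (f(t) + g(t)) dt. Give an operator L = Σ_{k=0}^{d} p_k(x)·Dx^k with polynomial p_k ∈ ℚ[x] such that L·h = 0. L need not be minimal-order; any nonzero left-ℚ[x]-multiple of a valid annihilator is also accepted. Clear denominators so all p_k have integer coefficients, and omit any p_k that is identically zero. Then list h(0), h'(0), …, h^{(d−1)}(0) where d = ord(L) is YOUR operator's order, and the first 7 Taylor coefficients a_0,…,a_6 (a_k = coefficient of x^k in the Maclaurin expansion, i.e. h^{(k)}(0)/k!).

f: a_k = 3, 0, -6, 0, 2, 0, -4/15, …
g: a_k = 0, 3, -9/2, 9, -81/4, 243/5, -243/2, …
Weyl lclm of L_f,L_g ⇒ L₀ (ord ≤ 4).
h=∫₀ˣh₀: take L = L₀·Dx.
L = (348 + 144·x + 216·x^2)·Dx^2 + (44 + 180·x + 216·x^2 + 216·x^3)·Dx^3 + (87 + 36·x + 54·x^2)·Dx^4 + (11 + 45·x + 54·x^2 + 54·x^3)·Dx^5  (order 5).
h: a_k = 0, 3, 3/2, -7/2, 9/4, -73/20, 81/10, …
ICs: h(0) = 0, h′(0) = 3, h′′(0) = 3, h′′′(0) = -21, h′′′′(0) = 54.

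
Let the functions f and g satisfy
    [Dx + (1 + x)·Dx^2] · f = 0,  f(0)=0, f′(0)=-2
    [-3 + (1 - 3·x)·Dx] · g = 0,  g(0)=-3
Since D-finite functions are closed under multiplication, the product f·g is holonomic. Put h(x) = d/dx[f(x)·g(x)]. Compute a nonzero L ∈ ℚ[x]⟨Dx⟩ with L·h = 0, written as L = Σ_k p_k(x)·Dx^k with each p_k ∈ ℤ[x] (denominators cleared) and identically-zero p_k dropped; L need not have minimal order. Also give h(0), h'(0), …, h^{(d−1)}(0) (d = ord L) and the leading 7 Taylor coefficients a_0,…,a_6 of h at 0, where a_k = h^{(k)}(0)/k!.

f: a_k = 0, -2, 1, -2/3, 1/2, -2/5, 1/3, …
g: a_k = -3, -9, -27, -81, -243, -729, -2187, …
f·g: L₀ = L_f ⊗_s L_g, ord ≤ 2·1.
h₀' ⇒ L via d/dx closure of L₀.
L = 12 + (7 + 15·x)·Dx + (-1 + 2·x + 3·x^2)·Dx^2  (order 2).
h: a_k = 6, 30, 141, 558, 4197/2, 37743/5, 264261/10, …
ICs: h(0) = 6, h′(0) = 30.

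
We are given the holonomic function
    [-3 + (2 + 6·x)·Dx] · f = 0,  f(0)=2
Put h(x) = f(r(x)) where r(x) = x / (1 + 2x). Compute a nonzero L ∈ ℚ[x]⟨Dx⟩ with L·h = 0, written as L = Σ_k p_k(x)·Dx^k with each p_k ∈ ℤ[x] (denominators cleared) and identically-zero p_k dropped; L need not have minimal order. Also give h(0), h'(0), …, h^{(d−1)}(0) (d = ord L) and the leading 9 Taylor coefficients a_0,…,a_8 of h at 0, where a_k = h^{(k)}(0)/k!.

f: a_k = 2, 3, -9/4, 27/8, -405/64, 1701/128, -15309/512, 72171/1024, -2814669/16384, …
L₀ from L_f via x↦r, Dx↦r'^{-1}Dx.
L = -3 + (2 + 14·x + 20·x^2)·Dx  (order 1).
h: a_k = 2, 3, -33/4, 195/8, -4965/64, 33909/128, -492501/512, 3761283/1024, -239121645/16384, …
ICs: h(0) = 2.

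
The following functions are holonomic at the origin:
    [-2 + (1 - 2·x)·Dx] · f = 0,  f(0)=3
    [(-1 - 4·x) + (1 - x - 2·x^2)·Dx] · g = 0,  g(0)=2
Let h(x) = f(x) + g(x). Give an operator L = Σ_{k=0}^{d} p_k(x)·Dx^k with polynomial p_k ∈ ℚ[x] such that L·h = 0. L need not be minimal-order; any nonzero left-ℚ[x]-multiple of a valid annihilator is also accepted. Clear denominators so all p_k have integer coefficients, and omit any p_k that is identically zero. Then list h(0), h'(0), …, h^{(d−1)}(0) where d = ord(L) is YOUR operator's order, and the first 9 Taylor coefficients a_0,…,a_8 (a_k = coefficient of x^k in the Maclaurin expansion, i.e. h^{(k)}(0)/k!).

f: a_k = 3, 6, 12, 24, 48, 96, 192, 384, 768, …
g: a_k = 2, 2, 6, 10, 22, 42, 86, 170, 342, …
L₀ := lclm(L_f,L_g); ord L₀ ≤ 1+1.
L = -4 + (-2 - 8·x)·Dx + (1 - x - 2·x^2)·Dx^2  (order 2).
h: a_k = 5, 8, 18, 34, 70, 138, 278, 554, 1110, …
ICs: h(0) = 5, h′(0) = 8.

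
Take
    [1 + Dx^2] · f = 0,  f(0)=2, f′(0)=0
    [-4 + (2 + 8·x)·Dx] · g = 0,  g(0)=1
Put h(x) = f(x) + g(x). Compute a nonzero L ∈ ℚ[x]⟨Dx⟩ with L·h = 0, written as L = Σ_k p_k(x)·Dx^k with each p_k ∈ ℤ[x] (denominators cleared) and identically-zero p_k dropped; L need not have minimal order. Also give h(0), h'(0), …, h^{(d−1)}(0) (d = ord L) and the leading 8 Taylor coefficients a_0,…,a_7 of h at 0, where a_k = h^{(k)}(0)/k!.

f: a_k = 2, 0, -1, 0, 1/12, 0, -1/360, 0, …
g: a_k = 1, 2, -2, 4, -10, 28, -84, 264, …
h₀=f+g: left-lcm gives L₀, ord ≤ 3.
L = (-26 - 16·x - 32·x^2) + (-3 - 4·x + 48·x^2 + 64·x^3)·Dx + (-26 - 16·x - 32·x^2)·Dx^2 + (-3 - 4·x + 48·x^2 + 64·x^3)·Dx^3  (order 3).
h: a_k = 3, 2, -3, 4, -119/12, 28, -30241/360, 264, …
ICs: h(0) = 3, h′(0) = 2, h′′(0) = -6.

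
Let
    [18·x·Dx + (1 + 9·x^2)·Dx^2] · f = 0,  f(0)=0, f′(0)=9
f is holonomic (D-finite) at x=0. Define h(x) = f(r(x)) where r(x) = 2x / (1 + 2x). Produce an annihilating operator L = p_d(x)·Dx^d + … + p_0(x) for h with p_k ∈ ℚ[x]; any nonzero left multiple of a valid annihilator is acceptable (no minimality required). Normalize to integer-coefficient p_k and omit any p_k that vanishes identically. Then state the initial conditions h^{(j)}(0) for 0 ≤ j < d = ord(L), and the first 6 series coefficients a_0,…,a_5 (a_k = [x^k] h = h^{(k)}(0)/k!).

L = (4 + 80·x)·Dx + (1 + 4·x + 40·x^2)·Dx^2  (order 2).
h: a_k = 0, 18, -36, -144, 1152, -1152/5, …
ICs: h(0) = 0, h′(0) = 18.

f: a_k = 0, 9, 0, -27, 0, 729/5, …
Change of var in L_f (x↦r) gives L₀.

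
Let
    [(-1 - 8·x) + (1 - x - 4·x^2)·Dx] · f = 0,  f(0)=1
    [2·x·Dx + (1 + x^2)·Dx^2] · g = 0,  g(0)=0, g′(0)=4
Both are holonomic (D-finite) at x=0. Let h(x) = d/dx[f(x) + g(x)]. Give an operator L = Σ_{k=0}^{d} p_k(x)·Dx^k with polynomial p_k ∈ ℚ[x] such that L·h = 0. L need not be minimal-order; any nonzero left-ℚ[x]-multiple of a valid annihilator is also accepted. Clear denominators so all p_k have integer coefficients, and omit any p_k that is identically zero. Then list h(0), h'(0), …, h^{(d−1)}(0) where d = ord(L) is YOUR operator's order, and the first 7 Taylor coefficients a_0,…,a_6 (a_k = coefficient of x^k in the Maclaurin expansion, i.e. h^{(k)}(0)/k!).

L = (-10 + 40·x + 478·x^2 + 864·x^3 + 2496·x^4 + 384·x^6) + (28 + 246·x + 316·x^2 + 1182·x^3 + 752·x^4 + 2048·x^5 + 48·x^6 + 384·x^7)·Dx + (-5 - 8·x - 32·x^2 + 104·x^3 + 197·x^4 + 128·x^5 + 288·x^6 + 16·x^7 + 64·x^8)·Dx^2  (order 2).
h: a_k = 5, 10, 23, 116, 329, 1086, 3083, …
ICs: h(0) = 5, h′(0) = 10.

f: a_k = 1, 1, 5, 9, 29, 65, 181, …
g: a_k = 0, 4, 0, -4/3, 0, 4/5, 0, …
L₀ := lclm(L_f,L_g); ord L₀ ≤ 1+2.
h₀' ⇒ L via d/dx closure of L₀.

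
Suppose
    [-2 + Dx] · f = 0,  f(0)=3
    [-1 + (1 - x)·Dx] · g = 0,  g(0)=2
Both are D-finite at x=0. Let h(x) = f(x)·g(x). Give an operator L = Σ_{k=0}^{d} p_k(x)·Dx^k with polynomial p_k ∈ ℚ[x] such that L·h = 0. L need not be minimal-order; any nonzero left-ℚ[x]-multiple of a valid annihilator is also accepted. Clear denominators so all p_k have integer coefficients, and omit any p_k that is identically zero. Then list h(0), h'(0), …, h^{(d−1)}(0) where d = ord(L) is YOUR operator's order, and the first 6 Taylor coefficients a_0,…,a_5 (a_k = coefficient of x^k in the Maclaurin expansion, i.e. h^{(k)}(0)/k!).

L = (3 - 2·x) + (-1 + x)·Dx  (order 1).
h: a_k = 6, 18, 30, 38, 42, 218/5, …
ICs: h(0) = 6.

f: a_k = 3, 6, 6, 4, 2, 4/5, …
g: a_k = 2, 2, 2, 2, 2, 2, …
h₀=f·g: eliminate ⇒ L₀, order ≤ 1·1.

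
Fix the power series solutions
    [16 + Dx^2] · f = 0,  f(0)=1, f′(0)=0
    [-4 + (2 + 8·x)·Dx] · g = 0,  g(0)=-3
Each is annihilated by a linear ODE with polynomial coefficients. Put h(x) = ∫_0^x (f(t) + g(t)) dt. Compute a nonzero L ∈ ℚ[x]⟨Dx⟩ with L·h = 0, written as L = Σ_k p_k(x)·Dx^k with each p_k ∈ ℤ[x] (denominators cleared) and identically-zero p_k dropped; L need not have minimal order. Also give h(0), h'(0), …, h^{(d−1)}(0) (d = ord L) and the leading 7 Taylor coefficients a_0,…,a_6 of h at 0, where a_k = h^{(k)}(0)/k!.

L = (-224 - 1024·x - 2048·x^2)·Dx + (48 + 704·x + 3072·x^2 + 4096·x^3)·Dx^2 + (-14 - 64·x - 128·x^2)·Dx^3 + (3 + 44·x + 192·x^2 + 256·x^3)·Dx^4  (order 4).
h: a_k = 0, -2, -3, -2/3, -3, 122/15, -14, …
ICs: h(0) = 0, h′(0) = -2, h′′(0) = -6, h′′′(0) = -4.

f: a_k = 1, 0, -8, 0, 32/3, 0, -256/45, …
g: a_k = -3, -6, 6, -12, 30, -84, 252, …
Weyl lclm of L_f,L_g ⇒ L₀ (ord ≤ 3).
∫: right-multiply L₀ by Dx.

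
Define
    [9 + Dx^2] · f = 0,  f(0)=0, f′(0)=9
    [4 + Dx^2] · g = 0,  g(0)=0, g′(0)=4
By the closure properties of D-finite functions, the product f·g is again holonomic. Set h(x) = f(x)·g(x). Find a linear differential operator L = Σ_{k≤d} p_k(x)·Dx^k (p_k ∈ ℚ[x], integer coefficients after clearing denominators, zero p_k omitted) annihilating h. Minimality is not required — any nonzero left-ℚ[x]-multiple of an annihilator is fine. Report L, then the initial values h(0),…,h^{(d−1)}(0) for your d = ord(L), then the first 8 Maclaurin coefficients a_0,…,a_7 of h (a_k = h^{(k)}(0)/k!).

L = 25 + 26·Dx^2 + Dx^4  (order 4).
h: a_k = 0, 0, 36, 0, -78, 0, 651/10, 0, …
ICs: h(0) = 0, h′(0) = 0, h′′(0) = 72, h′′′(0) = 0.

f: a_k = 0, 9, 0, -27/2, 0, 243/40, 0, -729/560, …
g: a_k = 0, 4, 0, -8/3, 0, 8/15, 0, -16/315, …
L₀ := L_f ⊗_s L_g (sym. prod.), ord ≤ 4.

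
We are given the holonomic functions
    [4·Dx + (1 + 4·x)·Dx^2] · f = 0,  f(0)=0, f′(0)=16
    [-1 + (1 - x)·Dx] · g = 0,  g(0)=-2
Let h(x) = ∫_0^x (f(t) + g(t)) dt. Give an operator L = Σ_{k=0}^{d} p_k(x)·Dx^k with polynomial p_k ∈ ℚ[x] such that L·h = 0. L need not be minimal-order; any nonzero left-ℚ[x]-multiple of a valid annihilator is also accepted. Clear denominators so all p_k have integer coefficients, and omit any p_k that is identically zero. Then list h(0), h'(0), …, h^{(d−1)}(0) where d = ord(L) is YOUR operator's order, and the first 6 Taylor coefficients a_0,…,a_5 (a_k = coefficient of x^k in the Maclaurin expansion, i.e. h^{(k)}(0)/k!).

f: a_k = 0, 16, -32, 256/3, -256, 4096/5, …
g: a_k = -2, -2, -2, -2, -2, -2, …
h₀=f+g: left-lcm gives L₀, ord ≤ 3.
Integrate: L := L₀·Dx.
L = (-44 - 16·x)·Dx^2 + (13 - 56·x - 32·x^2)·Dx^3 + (3 + 11·x - 6·x^2 - 8·x^3)·Dx^4  (order 4).
h: a_k = 0, -2, 7, -34/3, 125/6, -258/5, …
ICs: h(0) = 0, h′(0) = -2, h′′(0) = 14, h′′′(0) = -68.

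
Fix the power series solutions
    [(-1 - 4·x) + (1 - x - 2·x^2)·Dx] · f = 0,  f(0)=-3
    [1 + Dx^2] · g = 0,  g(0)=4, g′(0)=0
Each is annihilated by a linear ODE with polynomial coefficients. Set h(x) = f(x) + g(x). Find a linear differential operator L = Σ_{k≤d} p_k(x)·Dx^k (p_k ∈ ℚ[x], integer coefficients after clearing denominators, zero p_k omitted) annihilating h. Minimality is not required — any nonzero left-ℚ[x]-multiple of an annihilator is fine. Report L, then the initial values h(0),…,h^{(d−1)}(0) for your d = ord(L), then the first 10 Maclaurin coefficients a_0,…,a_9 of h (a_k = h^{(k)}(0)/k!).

f: a_k = -3, -3, -9, -15, -33, -63, -129, -255, -513, -1023, …
g: a_k = 4, 0, -2, 0, 1/6, 0, -1/180, 0, 1/10080, 0, …
Weyl lclm of L_f,L_g ⇒ L₀ (ord ≤ 3).
L = (31 + 146·x + 133·x^2 + 184·x^3 + 20·x^4 + 16·x^5) + (-7 - 3·x + 3·x^2 + 37·x^3 + 42·x^4 + 12·x^5 + 8·x^6)·Dx + (31 + 146·x + 133·x^2 + 184·x^3 + 20·x^4 + 16·x^5)·Dx^2 + (-7 - 3·x + 3·x^2 + 37·x^3 + 42·x^4 + 12·x^5 + 8·x^6)·Dx^3  (order 3).
h: a_k = 1, -3, -11, -15, -197/6, -63, -23221/180, -255, -5171039/10080, -1023, …
ICs: h(0) = 1, h′(0) = -3, h′′(0) = -22.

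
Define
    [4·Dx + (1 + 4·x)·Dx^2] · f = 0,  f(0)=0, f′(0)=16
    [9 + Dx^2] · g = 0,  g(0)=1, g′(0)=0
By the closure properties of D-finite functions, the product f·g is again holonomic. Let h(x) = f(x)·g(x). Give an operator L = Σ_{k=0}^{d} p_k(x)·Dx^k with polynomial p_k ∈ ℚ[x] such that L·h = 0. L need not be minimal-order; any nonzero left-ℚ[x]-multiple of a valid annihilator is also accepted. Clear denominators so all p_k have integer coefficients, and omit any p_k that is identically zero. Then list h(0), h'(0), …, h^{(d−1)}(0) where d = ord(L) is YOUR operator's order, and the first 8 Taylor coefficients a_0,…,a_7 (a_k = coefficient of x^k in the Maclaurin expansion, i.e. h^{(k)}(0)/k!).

L = (-2043 - 1296·x + 44064·x^2 + 186624·x^3 + 186624·x^4) + (72 + 5472·x + 31104·x^2 + 41472·x^3)·Dx + (-182 + 864·x + 12096·x^2 + 41472·x^3 + 41472·x^4)·Dx^2 + (8 + 608·x + 3456·x^2 + 4608·x^3)·Dx^3 + (5 + 112·x + 800·x^2 + 2304·x^3 + 2304·x^4)·Dx^4  (order 4).
h: a_k = 0, 16, -32, 40/3, -112, 2446/5, -5060/3, 208169/35, …
ICs: h(0) = 0, h′(0) = 16, h′′(0) = -64, h′′′(0) = 80.

f: a_k = 0, 16, -32, 256/3, -256, 4096/5, -8192/3, 65536/7, …
g: a_k = 1, 0, -9/2, 0, 27/8, 0, -81/80, 0, …
Sym-product of L_f,L_g gives L₀ (≤ ord 4).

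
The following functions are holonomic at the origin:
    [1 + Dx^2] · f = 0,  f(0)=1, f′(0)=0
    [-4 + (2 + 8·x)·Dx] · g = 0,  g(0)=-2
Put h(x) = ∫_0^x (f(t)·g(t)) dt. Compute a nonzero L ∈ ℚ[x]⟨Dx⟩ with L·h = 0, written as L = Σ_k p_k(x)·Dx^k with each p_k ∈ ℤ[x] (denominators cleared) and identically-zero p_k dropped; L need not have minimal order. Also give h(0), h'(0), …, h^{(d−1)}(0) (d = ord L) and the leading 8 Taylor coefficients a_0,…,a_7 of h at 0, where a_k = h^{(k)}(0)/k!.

L = (13 + 8·x + 16·x^2)·Dx + (-4 - 16·x)·Dx^2 + (1 + 8·x + 16·x^2)·Dx^3  (order 3).
h: a_k = 0, -2, -2, 5/3, -3/2, 43/12, -313/36, 56941/2520, …
ICs: h(0) = 0, h′(0) = -2, h′′(0) = -4.

f: a_k = 1, 0, -1/2, 0, 1/24, 0, -1/720, 0, …
g: a_k = -2, -4, 4, -8, 20, -56, 168, -528, …
h₀=f·g: eliminate ⇒ L₀, order ≤ 2·1.
h=∫₀ˣh₀: take L = L₀·Dx.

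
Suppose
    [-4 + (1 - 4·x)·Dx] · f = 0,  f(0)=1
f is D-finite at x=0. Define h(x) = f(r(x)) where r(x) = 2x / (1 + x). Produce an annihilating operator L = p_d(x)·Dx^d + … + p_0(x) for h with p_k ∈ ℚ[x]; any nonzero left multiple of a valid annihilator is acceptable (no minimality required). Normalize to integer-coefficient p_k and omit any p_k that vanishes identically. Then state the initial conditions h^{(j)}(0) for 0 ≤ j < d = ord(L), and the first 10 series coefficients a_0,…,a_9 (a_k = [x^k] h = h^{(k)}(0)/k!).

L = 8 + (-1 + 6·x + 7·x^2)·Dx  (order 1).
h: a_k = 1, 8, 56, 392, 2744, 19208, 134456, 941192, 6588344, 46118408, …
ICs: h(0) = 1.

f: a_k = 1, 4, 16, 64, 256, 1024, 4096, 16384, 65536, 262144, …
L₀ from L_f via x↦r, Dx↦r'^{-1}Dx.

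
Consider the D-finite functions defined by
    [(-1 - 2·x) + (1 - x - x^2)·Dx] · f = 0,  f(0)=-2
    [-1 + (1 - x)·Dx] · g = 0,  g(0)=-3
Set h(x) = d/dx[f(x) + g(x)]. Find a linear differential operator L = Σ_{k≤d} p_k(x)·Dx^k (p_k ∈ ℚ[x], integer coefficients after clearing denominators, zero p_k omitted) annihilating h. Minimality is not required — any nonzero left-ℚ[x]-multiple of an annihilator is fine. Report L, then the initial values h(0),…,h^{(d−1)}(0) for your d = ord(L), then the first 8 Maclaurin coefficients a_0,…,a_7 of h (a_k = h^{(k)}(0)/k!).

L = (-6 - 24·x - 24·x^3 + 6·x^4) + (6 + 6·x - 6·x^2 - 21·x^4 + 6·x^5)·Dx + (-1 + 2·x - 3·x^2 + 6·x^3 - 2·x^4 - 3·x^5 + x^6)·Dx^2  (order 2).
h: a_k = -5, -14, -27, -52, -95, -174, -315, -568, …
ICs: h(0) = -5, h′(0) = -14.

f: a_k = -2, -2, -4, -6, -10, -16, -26, -42, …
g: a_k = -3, -3, -3, -3, -3, -3, -3, -3, …
h₀=f+g: left-lcm gives L₀, ord ≤ 2.
h₀' ⇒ L via d/dx closure of L₀.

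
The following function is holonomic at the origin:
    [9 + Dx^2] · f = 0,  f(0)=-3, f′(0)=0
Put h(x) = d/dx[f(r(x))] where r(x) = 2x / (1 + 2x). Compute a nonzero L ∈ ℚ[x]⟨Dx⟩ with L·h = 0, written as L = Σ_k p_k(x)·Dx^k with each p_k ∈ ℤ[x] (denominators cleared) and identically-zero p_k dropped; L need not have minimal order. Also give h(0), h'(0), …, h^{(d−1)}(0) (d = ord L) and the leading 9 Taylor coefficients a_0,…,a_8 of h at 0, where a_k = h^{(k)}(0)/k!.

L = (60 + 96·x + 96·x^2) + (12 + 72·x + 144·x^2 + 96·x^3)·Dx + (1 + 8·x + 24·x^2 + 32·x^3 + 16·x^4)·Dx^2  (order 2).
h: a_k = 0, 108, -648, 1944, -2160, -58968/5, 462672/5, -14090544/35, 47223648/35, …
ICs: h(0) = 0, h′(0) = 108.

f: a_k = -3, 0, 27/2, 0, -81/8, 0, 243/80, 0, -2187/4480, …
Substitute x→r, Dx→(1/r')Dx; clear ⇒ L₀.
Derive L from L₀ (diff closure).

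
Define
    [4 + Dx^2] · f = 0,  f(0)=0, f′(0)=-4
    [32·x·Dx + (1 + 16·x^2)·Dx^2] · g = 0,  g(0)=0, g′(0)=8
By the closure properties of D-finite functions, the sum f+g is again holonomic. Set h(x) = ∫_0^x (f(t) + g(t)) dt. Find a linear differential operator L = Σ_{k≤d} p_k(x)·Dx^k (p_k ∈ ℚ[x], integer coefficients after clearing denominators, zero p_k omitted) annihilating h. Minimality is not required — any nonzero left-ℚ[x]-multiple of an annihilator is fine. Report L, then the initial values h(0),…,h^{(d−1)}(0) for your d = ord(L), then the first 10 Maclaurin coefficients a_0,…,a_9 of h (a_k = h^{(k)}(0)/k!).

L = (-6016·x + 102400·x^3 + 32768·x^5)·Dx^2 + (-28 + 1216·x^2 + 27648·x^4 + 16384·x^6)·Dx^3 + (-1504·x + 25600·x^3 + 8192·x^5)·Dx^4 + (-7 + 304·x^2 + 6912·x^4 + 4096·x^6)·Dx^5  (order 5).
h: a_k = 0, 0, 2, 0, -10, 0, 3068/45, 0, -184318/315, 0, …
ICs: h(0) = 0, h′(0) = 0, h′′(0) = 4, h′′′(0) = 0, h′′′′(0) = -240.

f: a_k = 0, -4, 0, 8/3, 0, -8/15, 0, 16/315, 0, -8/2835, …
g: a_k = 0, 8, 0, -128/3, 0, 2048/5, 0, -32768/7, 0, 524288/9, …
Weyl lclm of L_f,L_g ⇒ L₀ (ord ≤ 4).
h=∫₀ˣh₀: take L = L₀·Dx.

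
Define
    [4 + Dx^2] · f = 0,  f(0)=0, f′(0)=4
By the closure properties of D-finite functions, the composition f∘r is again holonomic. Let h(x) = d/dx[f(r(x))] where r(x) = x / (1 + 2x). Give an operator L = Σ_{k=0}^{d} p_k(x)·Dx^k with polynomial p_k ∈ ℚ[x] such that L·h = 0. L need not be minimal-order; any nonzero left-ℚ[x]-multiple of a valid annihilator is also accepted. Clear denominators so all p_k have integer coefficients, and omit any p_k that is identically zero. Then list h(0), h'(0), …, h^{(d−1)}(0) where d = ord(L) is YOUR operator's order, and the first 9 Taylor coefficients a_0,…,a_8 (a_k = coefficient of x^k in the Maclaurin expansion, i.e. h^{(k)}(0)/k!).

f: a_k = 0, 4, 0, -8/3, 0, 8/15, 0, -16/315, 0, …
Change of var in L_f (x↦r) gives L₀.
Derive L from L₀ (diff closure).
L = (28 + 96·x + 96·x^2) + (12 + 72·x + 144·x^2 + 96·x^3)·Dx + (1 + 8·x + 24·x^2 + 32·x^3 + 16·x^4)·Dx^2  (order 2).
h: a_k = 4, -16, 40, -64, 8/3, 480, -110896/45, 407296/45, -1793432/63, …
ICs: h(0) = 4, h′(0) = -16.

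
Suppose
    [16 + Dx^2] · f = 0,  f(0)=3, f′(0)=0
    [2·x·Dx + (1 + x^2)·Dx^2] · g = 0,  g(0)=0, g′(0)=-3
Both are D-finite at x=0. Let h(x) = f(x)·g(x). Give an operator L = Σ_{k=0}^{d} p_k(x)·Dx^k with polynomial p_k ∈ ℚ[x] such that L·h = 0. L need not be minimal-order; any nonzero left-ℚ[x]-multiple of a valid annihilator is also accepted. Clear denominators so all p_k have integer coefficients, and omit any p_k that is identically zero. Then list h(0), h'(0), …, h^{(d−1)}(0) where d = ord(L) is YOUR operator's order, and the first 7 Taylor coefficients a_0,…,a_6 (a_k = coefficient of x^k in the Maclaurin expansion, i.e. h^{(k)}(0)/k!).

L = (5440 + 19136·x^2 + 25856·x^4 + 16384·x^6 + 4096·x^8) + (1152·x + 3200·x^3 + 3072·x^5 + 1024·x^7)·Dx + (612 + 2252·x^2 + 3168·x^4 + 2048·x^6 + 512·x^8)·Dx^2 + (72·x + 200·x^3 + 192·x^5 + 64·x^7)·Dx^3 + (17 + 66·x^2 + 97·x^4 + 64·x^6 + 16·x^8)·Dx^4  (order 4).
h: a_k = 0, -9, 0, 75, 0, -609/5, 0, …
ICs: h(0) = 0, h′(0) = -9, h′′(0) = 0, h′′′(0) = 450.

f: a_k = 3, 0, -24, 0, 32, 0, -256/15, …
g: a_k = 0, -3, 0, 1, 0, -3/5, 0, …
f·g: L₀ = L_f ⊗_s L_g, ord ≤ 2·2.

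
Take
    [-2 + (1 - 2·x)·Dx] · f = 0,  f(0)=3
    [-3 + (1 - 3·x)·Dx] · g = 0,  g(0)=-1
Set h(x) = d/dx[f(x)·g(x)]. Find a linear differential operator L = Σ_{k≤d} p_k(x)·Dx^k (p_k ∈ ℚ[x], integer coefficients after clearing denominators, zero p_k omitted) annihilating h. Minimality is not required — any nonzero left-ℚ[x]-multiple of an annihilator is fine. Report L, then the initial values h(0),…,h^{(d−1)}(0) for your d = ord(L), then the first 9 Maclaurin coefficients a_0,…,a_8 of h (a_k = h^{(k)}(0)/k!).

L = (38 - 180·x + 216·x^2) + (-5 + 37·x - 90·x^2 + 72·x^3)·Dx  (order 1).
h: a_k = -15, -114, -585, -2532, -9975, -37062, -132405, -460104, -1566675, …
ICs: h(0) = -15.

f: a_k = 3, 6, 12, 24, 48, 96, 192, 384, 768, …
g: a_k = -1, -3, -9, -27, -81, -243, -729, -2187, -6561, …
Sym-product of L_f,L_g gives L₀ (≤ ord 1).
h=h₀': d/dx-closure on L₀ ⇒ L.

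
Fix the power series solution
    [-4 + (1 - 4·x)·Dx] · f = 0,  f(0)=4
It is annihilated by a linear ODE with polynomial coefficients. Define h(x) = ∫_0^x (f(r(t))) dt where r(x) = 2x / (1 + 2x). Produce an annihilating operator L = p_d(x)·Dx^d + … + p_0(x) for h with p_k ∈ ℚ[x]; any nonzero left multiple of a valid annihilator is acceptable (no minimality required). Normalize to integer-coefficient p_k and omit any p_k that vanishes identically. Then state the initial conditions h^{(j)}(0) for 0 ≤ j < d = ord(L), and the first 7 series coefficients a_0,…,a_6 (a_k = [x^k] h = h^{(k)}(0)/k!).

L = 8·Dx + (-1 + 4·x + 12·x^2)·Dx^2  (order 2).
h: a_k = 0, 4, 16, 64, 288, 6912/5, 6912, …
ICs: h(0) = 0, h′(0) = 4.

f: a_k = 4, 16, 64, 256, 1024, 4096, 16384, …
f∘r: x↦r, Dx↦Dx/r' in L_f ⇒ L₀.
∫: right-multiply L₀ by Dx.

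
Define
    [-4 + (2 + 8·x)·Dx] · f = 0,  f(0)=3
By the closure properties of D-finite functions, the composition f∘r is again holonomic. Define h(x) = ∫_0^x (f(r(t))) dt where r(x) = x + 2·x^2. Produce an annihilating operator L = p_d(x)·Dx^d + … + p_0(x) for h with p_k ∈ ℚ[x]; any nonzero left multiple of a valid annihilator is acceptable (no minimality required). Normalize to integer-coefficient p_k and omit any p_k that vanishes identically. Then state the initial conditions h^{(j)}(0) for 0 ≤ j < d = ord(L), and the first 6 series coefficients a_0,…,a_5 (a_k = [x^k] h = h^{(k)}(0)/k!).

L = (-2 - 8·x)·Dx + (1 + 4·x + 8·x^2)·Dx^2  (order 2).
h: a_k = 0, 3, 3, 2, -3, 18/5, …
ICs: h(0) = 0, h′(0) = 3.

f: a_k = 3, 6, -6, 12, -30, 84, …
L₀ from L_f via x↦r, Dx↦r'^{-1}Dx.
h=∫₀ˣh₀: take L = L₀·Dx.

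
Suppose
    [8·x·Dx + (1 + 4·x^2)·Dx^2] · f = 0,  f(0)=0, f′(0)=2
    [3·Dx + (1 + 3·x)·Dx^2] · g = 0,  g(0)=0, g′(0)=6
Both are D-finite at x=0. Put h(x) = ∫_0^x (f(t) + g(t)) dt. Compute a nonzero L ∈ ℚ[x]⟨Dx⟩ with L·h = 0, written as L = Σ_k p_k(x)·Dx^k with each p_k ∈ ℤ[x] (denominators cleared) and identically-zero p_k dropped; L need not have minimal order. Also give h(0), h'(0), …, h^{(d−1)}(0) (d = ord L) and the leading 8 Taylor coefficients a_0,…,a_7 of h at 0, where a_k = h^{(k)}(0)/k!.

L = (-24 - 216·x + 288·x^2 + 288·x^3)·Dx^2 + (-26 - 48·x - 120·x^2 + 576·x^3 + 576·x^4)·Dx^3 + (-3 - x + 24·x^2 + 32·x^3 + 144·x^4 + 144·x^5)·Dx^4  (order 4).
h: a_k = 0, 0, 4, -3, 23/6, -81/10, 259/15, -243/7, …
ICs: h(0) = 0, h′(0) = 0, h′′(0) = 8, h′′′(0) = -18.

f: a_k = 0, 2, 0, -8/3, 0, 32/5, 0, -128/7, …
g: a_k = 0, 6, -9, 18, -81/2, 486/5, -243, 4374/7, …
Weyl lclm of L_f,L_g ⇒ L₀ (ord ≤ 4).
∫: right-multiply L₀ by Dx.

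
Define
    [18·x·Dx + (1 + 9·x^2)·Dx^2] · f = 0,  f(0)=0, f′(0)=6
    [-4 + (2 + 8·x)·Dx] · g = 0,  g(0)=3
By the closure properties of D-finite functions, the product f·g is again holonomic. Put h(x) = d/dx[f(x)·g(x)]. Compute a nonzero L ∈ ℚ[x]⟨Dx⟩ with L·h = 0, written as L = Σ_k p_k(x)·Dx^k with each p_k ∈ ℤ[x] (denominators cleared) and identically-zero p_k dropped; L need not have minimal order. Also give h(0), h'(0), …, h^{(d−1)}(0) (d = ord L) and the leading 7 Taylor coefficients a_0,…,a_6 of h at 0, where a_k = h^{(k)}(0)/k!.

L = (2 + 120·x + 150·x^2 - 648·x^3 - 324·x^4) + (7 + 70·x + 279·x^2 - 42·x^3 - 2268·x^4 - 1296·x^5)·Dx + (1 + 5·x - 2·x^2 - 27·x^3 - 147·x^4 - 648·x^5 - 432·x^6)·Dx^2  (order 2).
h: a_k = 18, 72, -270, -144, 1098, 26136/5, -120042/5, …
ICs: h(0) = 18, h′(0) = 72.

f: a_k = 0, 6, 0, -18, 0, 486/5, 0, …
g: a_k = 3, 6, -6, 12, -30, 84, -252, …
h₀=f·g: eliminate ⇒ L₀, order ≤ 2·1.
Derive L from L₀ (diff closure).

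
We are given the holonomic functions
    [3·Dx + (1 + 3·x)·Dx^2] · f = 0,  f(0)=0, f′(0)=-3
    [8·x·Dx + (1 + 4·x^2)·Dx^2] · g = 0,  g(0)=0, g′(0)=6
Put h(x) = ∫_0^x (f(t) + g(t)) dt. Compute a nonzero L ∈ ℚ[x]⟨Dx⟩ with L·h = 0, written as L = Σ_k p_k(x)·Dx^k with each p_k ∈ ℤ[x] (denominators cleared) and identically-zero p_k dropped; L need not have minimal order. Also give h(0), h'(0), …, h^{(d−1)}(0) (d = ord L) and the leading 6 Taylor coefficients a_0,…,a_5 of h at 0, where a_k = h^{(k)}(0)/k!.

L = (-24 - 216·x + 288·x^2 + 288·x^3)·Dx^2 + (-26 - 48·x - 120·x^2 + 576·x^3 + 576·x^4)·Dx^3 + (-3 - x + 24·x^2 + 32·x^3 + 144·x^4 + 144·x^5)·Dx^4  (order 4).
h: a_k = 0, 0, 3/2, 3/2, -17/4, 81/20, …
ICs: h(0) = 0, h′(0) = 0, h′′(0) = 3, h′′′(0) = 9.

f: a_k = 0, -3, 9/2, -9, 81/4, -243/5, …
g: a_k = 0, 6, 0, -8, 0, 96/5, …
f+g: L₀ = lclm(L_f,L_g), ord ≤ 2+2.
h=∫h₀ ⇒ L = L₀·Dx.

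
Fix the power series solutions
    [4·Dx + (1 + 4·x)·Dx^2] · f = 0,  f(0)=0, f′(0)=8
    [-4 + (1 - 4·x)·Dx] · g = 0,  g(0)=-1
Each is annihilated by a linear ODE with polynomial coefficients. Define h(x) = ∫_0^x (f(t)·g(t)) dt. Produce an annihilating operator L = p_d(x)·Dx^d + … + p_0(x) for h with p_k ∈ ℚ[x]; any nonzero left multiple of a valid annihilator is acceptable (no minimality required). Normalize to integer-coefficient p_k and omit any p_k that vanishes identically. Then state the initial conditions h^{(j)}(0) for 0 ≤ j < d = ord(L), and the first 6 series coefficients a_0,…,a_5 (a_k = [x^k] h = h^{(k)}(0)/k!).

f: a_k = 0, 8, -16, 128/3, -128, 2048/5, …
g: a_k = -1, -4, -16, -64, -256, -1024, …
Product ⇒ symmetric product L₀, ord ≤ 2.
h=∫₀ˣh₀: take L = L₀·Dx.
L = 16·Dx + (4 + 48·x)·Dx^2 + (-1 + 16·x^2)·Dx^3  (order 3).
h: a_k = 0, 0, -4, -16/3, -80/3, -896/15, …
ICs: h(0) = 0, h′(0) = 0, h′′(0) = -8.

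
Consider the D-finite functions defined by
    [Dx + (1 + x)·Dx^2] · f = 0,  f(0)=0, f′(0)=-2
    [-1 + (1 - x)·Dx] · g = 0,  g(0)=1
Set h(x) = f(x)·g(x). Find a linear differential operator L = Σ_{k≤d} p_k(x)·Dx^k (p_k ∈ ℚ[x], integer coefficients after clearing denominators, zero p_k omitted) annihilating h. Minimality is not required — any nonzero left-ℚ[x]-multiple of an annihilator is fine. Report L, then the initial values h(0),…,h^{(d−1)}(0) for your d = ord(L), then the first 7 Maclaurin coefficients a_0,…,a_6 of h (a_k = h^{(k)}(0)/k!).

f: a_k = 0, -2, 1, -2/3, 1/2, -2/5, 1/3, …
g: a_k = 1, 1, 1, 1, 1, 1, 1, …
L₀ := L_f ⊗_s L_g (sym. prod.), ord ≤ 2.
L = 1 + (1 + 3·x)·Dx + (-1 + x^2)·Dx^2  (order 2).
h: a_k = 0, -2, -1, -5/3, -7/6, -47/30, -37/30, …
ICs: h(0) = 0, h′(0) = -2.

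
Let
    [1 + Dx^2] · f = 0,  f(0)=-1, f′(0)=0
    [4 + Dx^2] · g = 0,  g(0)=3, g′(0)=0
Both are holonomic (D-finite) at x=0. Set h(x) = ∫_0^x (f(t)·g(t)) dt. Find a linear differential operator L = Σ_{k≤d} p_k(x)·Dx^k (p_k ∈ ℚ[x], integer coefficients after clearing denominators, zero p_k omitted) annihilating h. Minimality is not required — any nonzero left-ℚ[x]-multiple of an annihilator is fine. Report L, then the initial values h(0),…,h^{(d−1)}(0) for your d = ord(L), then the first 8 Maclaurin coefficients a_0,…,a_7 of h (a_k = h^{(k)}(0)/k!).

f: a_k = -1, 0, 1/2, 0, -1/24, 0, 1/720, 0, …
g: a_k = 3, 0, -6, 0, 2, 0, -4/15, 0, …
h₀=f·g: eliminate ⇒ L₀, order ≤ 2·2.
h=∫₀ˣh₀: take L = L₀·Dx.
L = 9·Dx + 10·Dx^3 + Dx^5  (order 5).
h: a_k = 0, -3, 0, 5/2, 0, -41/40, 0, 73/336, …
ICs: h(0) = 0, h′(0) = -3, h′′(0) = 0, h′′′(0) = 15, h′′′′(0) = 0.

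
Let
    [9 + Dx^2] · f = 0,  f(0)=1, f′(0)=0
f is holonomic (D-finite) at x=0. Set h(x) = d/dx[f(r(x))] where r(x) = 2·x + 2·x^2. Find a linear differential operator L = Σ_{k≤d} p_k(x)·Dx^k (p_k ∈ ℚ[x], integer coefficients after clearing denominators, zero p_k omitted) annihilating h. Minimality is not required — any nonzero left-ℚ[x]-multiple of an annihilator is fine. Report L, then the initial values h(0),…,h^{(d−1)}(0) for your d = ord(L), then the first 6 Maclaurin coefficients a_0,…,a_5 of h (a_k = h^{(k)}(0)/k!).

f: a_k = 1, 0, -9/2, 0, 27/8, 0, …
f∘r: x↦r, Dx↦Dx/r' in L_f ⇒ L₀.
h=h₀': d/dx-closure on L₀ ⇒ L.
L = (48 + 288·x + 864·x^2 + 1152·x^3 + 576·x^4) + (-6 - 12·x)·Dx + (1 + 4·x + 4·x^2)·Dx^2  (order 2).
h: a_k = 0, -36, -108, 144, 1080, 7776/5, …
ICs: h(0) = 0, h′(0) = -36.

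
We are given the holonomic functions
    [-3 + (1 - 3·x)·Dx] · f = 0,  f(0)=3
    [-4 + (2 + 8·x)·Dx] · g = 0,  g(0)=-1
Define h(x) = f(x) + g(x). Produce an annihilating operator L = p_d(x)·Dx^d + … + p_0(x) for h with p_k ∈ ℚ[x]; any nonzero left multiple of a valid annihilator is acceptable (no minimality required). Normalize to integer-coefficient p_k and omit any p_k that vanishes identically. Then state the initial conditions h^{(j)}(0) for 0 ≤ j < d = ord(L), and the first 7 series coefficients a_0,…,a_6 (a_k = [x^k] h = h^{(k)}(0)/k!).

f: a_k = 3, 9, 27, 81, 243, 729, 2187, …
g: a_k = -1, -2, 2, -4, 10, -28, 84, …
Sum ⇒ L₀ = lclm(L_f,L_g) in ℚ(x)⟨Dx⟩.
L = (-48 - 108·x) + (22 + 120·x + 324·x^2)·Dx + (-1 - 19·x - 6·x^2 + 216·x^3)·Dx^2  (order 2).
h: a_k = 2, 7, 29, 77, 253, 701, 2271, …
ICs: h(0) = 2, h′(0) = 7.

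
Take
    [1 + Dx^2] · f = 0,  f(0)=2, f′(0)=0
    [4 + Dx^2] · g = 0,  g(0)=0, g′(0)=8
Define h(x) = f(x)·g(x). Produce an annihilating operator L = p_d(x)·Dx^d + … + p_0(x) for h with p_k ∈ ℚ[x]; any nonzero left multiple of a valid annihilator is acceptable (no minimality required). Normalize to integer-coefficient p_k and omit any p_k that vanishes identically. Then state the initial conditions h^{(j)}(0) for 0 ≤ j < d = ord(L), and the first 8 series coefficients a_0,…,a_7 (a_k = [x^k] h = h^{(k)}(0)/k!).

f: a_k = 2, 0, -1, 0, 1/12, 0, -1/360, 0, …
g: a_k = 0, 8, 0, -16/3, 0, 16/15, 0, -32/315, …
Product ⇒ symmetric product L₀, ord ≤ 4.
L = 9 + 10·Dx^2 + Dx^4  (order 4).
h: a_k = 0, 16, 0, -56/3, 0, 122/15, 0, -547/315, …
ICs: h(0) = 0, h′(0) = 16, h′′(0) = 0, h′′′(0) = -112.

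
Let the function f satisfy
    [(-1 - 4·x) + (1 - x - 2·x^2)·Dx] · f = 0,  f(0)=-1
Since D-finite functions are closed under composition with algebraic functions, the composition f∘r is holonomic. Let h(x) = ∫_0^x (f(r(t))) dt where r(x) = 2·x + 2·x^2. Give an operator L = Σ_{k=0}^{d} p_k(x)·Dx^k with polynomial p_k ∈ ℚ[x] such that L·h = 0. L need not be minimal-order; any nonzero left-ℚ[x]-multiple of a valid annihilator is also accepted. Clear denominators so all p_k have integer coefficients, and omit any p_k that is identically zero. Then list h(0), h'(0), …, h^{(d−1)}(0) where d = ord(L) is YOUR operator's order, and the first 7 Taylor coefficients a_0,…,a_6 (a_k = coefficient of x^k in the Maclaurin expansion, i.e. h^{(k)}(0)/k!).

f: a_k = -1, -1, -3, -5, -11, -21, -43, …
L₀ from L_f via x↦r, Dx↦r'^{-1}Dx.
h=∫h₀ ⇒ L = L₀·Dx.
L = (2 + 20·x + 48·x^2 + 32·x^3)·Dx + (-1 + 2·x + 10·x^2 + 16·x^3 + 8·x^4)·Dx^2  (order 2).
h: a_k = 0, -1, -1, -14/3, -16, -308/5, -748/3, …
ICs: h(0) = 0, h′(0) = -1.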